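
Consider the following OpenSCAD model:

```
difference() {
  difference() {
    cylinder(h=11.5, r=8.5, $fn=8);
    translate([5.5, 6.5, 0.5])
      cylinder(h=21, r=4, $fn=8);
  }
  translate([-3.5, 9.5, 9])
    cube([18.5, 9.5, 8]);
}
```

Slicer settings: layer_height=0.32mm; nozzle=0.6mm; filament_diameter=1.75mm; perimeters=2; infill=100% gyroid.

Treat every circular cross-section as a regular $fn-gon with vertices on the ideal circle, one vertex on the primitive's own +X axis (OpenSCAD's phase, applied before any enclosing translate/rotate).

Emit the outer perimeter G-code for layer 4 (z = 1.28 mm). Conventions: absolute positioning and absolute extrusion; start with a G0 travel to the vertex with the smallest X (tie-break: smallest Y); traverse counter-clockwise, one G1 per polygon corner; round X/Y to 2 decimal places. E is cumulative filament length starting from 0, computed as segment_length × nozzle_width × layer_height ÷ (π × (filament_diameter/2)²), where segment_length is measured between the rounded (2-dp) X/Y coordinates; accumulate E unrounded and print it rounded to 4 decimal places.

G0 X-8.50 Y0.00 Z1.28
G1 X-6.01 Y-6.01 E0.5193
G1 X0.00 Y-8.50 E1.0386
G1 X6.01 Y-6.01 E1.5579
G1 X8.50 Y0.00 E2.0772
G1 X7.18 Y3.19 E2.3527
G1 X5.50 Y2.50 E2.4977
G1 X2.67 Y3.67 E2.7422
G1 X1.50 Y6.50 E2.9866
G1 X1.99 Y7.68 E3.0886
G1 X0.00 Y8.50 E3.2604
G1 X-6.01 Y6.01 E3.7797
G1 X-8.50 Y0.00 E4.2990

At z = 1.28 mm: the r=8.5 cylinder gives a regular 8-gon of circumradius 8.5 (constant along its height); the r=4 cylinder at (5.5, 6.5) gives a regular 8-gon of circumradius 4 (constant along its height); After the difference (first − rest): starting from the r=8.5 cylinder, the r=4 cylinder at (5.5, 6.5) partially overlaps it — only the 16.89 mm² overlap (of its 45.25 mm²) is removed, clipping the outline — 1 connected region; the cube at (-3.5, 9.5) is absent (z outside [9, 17]); After the difference (first − rest): none of the subtracted shapes is present at this height, so the result so far is unchanged — 1 connected region. The outline is a single polygon with 12 vertices. Extrusion per mm of travel: 0.6 × 0.32 / (π × 0.875²) = 0.079824. Accumulating E over each segment gives final E = 4.2990.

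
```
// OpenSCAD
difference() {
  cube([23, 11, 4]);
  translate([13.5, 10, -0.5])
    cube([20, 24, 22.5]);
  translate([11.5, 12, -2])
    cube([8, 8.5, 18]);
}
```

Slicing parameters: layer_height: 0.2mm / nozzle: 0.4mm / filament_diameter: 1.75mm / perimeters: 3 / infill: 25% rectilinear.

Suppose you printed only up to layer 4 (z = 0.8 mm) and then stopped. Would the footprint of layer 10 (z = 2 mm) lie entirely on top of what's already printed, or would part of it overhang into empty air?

entirely on top

Compare the two slices. At z = 0.8: the cube is present — its section is the full 23×11 rectangle (area 253.00 mm²); the cube at (13.5, 10) (footprint 20×24) is included at this height (area 480.00 mm²); the cube at (11.5, 12) (footprint 8×8.5) is included at this height (area 68.00 mm²); Taking the first minus the rest: starting from the 23×11 cube (253.00 mm²), the 20×24 cube at (13.5, 10) partially overlaps it — only the 9.50 mm² overlap (of its 480.00 mm²) is removed, clipping the outline; the 8×8.5 cube at (11.5, 12) misses the remaining region (no effect) — area = 243.50 mm². At z = 2: the cube is present — its section is the full 23×11 rectangle (area 253.00 mm²); the 20×24 cube at (13.5, 10) contributes its full rectangle (area 480.00 mm²); the 8×8.5 cube at (11.5, 12) contributes its full rectangle (area 68.00 mm²); Taking the first minus the rest: starting from the 23×11 cube (253.00 mm²), the 20×24 cube at (13.5, 10) partially overlaps it — only the 9.50 mm² overlap (of its 480.00 mm²) is removed, clipping the outline; the 8×8.5 cube at (11.5, 12) misses the remaining region (no effect) — area = 243.50 mm². Checking containment: the cross-section at z = 2 is a subset of the cross-section at z = 0.8.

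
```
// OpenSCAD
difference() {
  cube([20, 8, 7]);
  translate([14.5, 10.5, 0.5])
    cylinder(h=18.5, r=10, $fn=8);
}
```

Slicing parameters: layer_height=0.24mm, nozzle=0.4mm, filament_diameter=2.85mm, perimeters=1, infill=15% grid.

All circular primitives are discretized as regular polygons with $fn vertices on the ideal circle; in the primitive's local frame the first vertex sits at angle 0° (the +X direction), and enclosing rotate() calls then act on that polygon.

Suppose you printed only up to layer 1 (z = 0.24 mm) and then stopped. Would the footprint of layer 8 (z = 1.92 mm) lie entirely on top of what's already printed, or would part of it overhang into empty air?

entirely on top

Compare the two slices. At z = 0.24: the cube is present — its section is the full 20×8 rectangle (area 160.00 mm²); the cylinder at (14.5, 10.5) does not reach this height (z outside [0.5, 19]); Taking the first minus the rest: none of the subtracted shapes is present at this height, so the 20×8 cube is unchanged — area = 160.00 mm². At z = 1.92: the cube is present — its section is the full 20×8 rectangle (area 160.00 mm²); the r=10 cylinder at (14.5, 10.5) contributes a regular 8-gon of circumradius 10 (area = (8/2)·10.000²·sin(360°/8) = 282.84 mm²); Taking the first minus the rest: starting from the 20×8 cube (160.00 mm²), the r=10 cylinder at (14.5, 10.5) partially overlaps it — only the 81.99 mm² overlap (of its 282.84 mm²) is removed, clipping the outline — area = 78.01 mm². Checking containment: the cross-section at z = 1.92 is a subset of the cross-section at z = 0.24.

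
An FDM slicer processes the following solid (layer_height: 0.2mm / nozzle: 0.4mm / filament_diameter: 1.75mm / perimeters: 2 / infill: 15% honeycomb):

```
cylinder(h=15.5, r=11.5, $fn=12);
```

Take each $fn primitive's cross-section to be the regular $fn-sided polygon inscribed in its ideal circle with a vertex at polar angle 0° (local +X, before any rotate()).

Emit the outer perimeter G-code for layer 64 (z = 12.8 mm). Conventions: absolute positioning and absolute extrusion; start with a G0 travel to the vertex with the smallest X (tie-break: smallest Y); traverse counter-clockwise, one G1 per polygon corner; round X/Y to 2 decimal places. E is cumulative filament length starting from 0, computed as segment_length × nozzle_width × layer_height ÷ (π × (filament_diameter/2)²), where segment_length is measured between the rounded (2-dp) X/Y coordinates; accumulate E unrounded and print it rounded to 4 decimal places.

At z = 12.8 mm: the r=11.5 cylinder gives a regular 12-gon of circumradius 11.5 (constant along its height). The outline is a single polygon with 12 vertices. Extrusion per mm of travel: 0.4 × 0.2 / (π × 0.875²) = 0.033260. Accumulating E over each segment gives final E = 2.3760.

G0 X-11.50 Y0.00 Z12.80
G1 X-9.96 Y-5.75 E0.1980
G1 X-5.75 Y-9.96 E0.3960
G1 X0.00 Y-11.50 E0.5940
G1 X5.75 Y-9.96 E0.7920
G1 X9.96 Y-5.75 E0.9900
G1 X11.50 Y0.00 E1.1880
G1 X9.96 Y5.75 E1.3860
G1 X5.75 Y9.96 E1.5840
G1 X0.00 Y11.50 E1.7820
G1 X-5.75 Y9.96 E1.9800
G1 X-9.96 Y5.75 E2.1780
G1 X-11.50 Y0.00 E2.3760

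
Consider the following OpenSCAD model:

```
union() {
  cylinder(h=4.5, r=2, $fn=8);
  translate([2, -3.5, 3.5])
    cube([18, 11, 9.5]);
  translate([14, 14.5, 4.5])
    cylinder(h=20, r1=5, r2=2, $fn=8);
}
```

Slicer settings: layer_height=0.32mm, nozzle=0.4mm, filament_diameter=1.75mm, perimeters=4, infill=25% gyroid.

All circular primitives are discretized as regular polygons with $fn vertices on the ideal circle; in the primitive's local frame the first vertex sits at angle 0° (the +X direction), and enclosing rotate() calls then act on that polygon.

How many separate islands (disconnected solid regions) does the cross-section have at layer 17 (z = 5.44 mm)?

At z = 5.44 mm: the cylinder does not reach this height (z outside [0, 4.5]); the cube at (2, -3.5) is present — its section is the full 18×11 rectangle; the cone at (14, 14.5) (r1=5→r2=2) has section circumradius 4.859 here — a regular 8-gon; Taking the union: the 2 present regions are separate (no shared area or edge), so areas and boundary lengths simply add and each stays a separate island — 2 connected regions. Overall, the cross-section has 2 separate islands. Island count = 2.

2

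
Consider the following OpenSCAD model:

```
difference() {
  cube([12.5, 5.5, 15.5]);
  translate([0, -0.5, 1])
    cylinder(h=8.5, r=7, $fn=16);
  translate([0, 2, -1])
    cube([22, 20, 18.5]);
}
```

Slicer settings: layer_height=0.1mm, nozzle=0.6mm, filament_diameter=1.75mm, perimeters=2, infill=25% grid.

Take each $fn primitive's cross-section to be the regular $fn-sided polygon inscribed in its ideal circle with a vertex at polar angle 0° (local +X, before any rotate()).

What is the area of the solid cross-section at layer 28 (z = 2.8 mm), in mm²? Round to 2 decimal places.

At z = 2.8 mm: the cube (footprint 12.5×5.5) is included at this height (area 68.75 mm²); the r=7 cylinder at (0, -0.5) contributes a regular 16-gon of circumradius 7 (area = (16/2)·7.000²·sin(360°/16) = 150.01 mm²); the cube at (0, 2) is present — its section is the full 22×20 rectangle (area 440.00 mm²); Subtracting the remaining from the first: starting from the 12.5×5.5 cube (68.75 mm²), the r=7 cylinder at (0, -0.5) partially overlaps it — only the 31.90 mm² overlap (of its 150.01 mm²) is removed, clipping the outline; the 22×20 cube at (0, 2) partially overlaps it — only the 25.25 mm² overlap (of its 440.00 mm²) is removed, clipping the outline — area = 11.60 mm². Overall, the cross-section is a single solid region. Net area = 11.60 mm².

11.60 mm²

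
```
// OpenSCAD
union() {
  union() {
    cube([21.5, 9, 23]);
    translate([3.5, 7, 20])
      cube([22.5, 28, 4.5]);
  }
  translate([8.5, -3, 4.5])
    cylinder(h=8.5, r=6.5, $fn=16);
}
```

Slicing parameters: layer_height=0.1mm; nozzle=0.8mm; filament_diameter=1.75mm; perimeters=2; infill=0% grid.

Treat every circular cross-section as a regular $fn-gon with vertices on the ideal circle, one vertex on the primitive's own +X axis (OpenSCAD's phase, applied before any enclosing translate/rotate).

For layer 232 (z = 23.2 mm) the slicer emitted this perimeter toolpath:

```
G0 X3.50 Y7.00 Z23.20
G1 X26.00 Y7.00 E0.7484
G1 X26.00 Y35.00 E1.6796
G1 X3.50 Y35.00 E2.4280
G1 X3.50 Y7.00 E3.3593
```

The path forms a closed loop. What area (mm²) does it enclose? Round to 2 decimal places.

Apply the shoelace formula to the sequence of (X, Y) vertices; enclosed area = 630.00 mm².

630.00 mm²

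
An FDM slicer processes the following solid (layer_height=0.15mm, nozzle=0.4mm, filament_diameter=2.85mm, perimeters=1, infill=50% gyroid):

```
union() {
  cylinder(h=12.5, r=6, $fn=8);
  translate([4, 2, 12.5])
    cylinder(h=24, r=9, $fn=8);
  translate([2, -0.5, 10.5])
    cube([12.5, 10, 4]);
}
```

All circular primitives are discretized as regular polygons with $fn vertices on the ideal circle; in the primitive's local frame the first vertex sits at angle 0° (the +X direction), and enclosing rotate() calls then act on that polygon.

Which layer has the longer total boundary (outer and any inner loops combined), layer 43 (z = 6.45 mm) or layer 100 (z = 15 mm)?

layer 100 (z = 15 mm)

Layer 43 (z = 6.45): the r=6 cylinder contributes a regular 8-gon of circumradius 6 (perimeter = 2·8·6.000·sin(180°/8) = 36.74 mm); the cylinder at (4, 2) does not reach this height (z outside [12.5, 36.5]); the cube at (2, -0.5) is not intersected at this z (z outside [10.5, 14.5]); Combining (union): only the r=6 cylinder is present, so the union is just that shape — boundary = 36.74 mm. So its perimeter = 36.74 mm. Layer 100 (z = 15): the cylinder is not intersected at this z (z outside [0, 12.5]); the r=9 cylinder at (4, 2) gives a regular 8-gon of circumradius 9 (constant along its height) (perimeter = 2·8·9.000·sin(180°/8) = 55.11 mm); the cube at (2, -0.5) does not reach this height (z outside [10.5, 14.5]); Merging all regions: only the r=9 cylinder at (4, 2) is present, so the union is just that shape — boundary = 55.11 mm. So its perimeter = 55.11 mm. Layer 100 is larger (55.11 vs 36.74 mm).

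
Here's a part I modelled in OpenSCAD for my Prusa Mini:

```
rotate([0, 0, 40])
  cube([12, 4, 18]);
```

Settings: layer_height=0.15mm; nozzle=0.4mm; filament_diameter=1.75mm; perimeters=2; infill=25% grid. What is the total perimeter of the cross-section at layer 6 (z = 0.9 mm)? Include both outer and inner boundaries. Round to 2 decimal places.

32.00 mm

At z = 0.9 mm: the cube (footprint 12×4) is included at this height (perimeter 32.00 mm); (whole slice rotated 40° about Z — lengths, areas and connectivity unchanged). Overall, the cross-section is a single solid region. Total boundary length (outer) = 32.00 mm.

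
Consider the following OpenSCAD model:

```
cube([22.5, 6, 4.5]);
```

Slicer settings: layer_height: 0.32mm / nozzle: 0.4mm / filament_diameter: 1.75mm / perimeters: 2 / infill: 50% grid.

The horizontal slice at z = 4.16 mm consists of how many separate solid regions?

1

At z = 4.16 mm: the cube is present — its section is the full 22.5×6 rectangle. The result has 1 disconnected region.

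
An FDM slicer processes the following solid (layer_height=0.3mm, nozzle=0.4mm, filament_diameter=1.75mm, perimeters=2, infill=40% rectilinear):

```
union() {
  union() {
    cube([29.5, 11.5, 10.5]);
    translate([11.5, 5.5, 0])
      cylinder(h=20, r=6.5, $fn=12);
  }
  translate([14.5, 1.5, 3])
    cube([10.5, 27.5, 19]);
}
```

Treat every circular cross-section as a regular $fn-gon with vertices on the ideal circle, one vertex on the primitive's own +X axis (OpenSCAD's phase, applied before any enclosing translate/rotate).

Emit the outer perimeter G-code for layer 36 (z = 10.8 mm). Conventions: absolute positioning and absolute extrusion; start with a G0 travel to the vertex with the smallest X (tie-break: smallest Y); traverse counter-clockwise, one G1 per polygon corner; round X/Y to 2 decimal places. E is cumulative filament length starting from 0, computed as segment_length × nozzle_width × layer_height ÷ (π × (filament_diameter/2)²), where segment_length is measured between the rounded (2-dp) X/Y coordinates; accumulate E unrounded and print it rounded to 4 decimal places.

G0 X5.00 Y5.50 Z10.80
G1 X5.87 Y2.25 E0.1679
G1 X8.25 Y-0.13 E0.3358
G1 X11.50 Y-1.00 E0.5036
G1 X14.75 Y-0.13 E0.6715
G1 X16.38 Y1.50 E0.7865
G1 X25.00 Y1.50 E1.2165
G1 X25.00 Y29.00 E2.5885
G1 X14.50 Y29.00 E3.1124
G1 X14.50 Y11.20 E4.0004
G1 X11.50 Y12.00 E4.1553
G1 X8.25 Y11.13 E4.3232
G1 X5.87 Y8.75 E4.4911
G1 X5.00 Y5.50 E4.6589

At z = 10.8 mm: the cube does not reach this height (z outside [0, 10.5]); the r=6.5 cylinder at (11.5, 5.5) contributes a regular 12-gon of circumradius 6.5; Combining (union): only the r=6.5 cylinder at (11.5, 5.5) is present, so the union is just that shape — 1 connected region; the cube at (14.5, 1.5) (footprint 10.5×27.5) is included at this height; Taking the union: the regions partially overlap (shared area 25.04 mm²), so overlapping operands fuse into one piece — 1 connected region. The outline is a single polygon with 13 vertices. Extrusion per mm of travel: 0.4 × 0.3 / (π × 0.875²) = 0.049890. Accumulating E over each segment gives final E = 4.6589.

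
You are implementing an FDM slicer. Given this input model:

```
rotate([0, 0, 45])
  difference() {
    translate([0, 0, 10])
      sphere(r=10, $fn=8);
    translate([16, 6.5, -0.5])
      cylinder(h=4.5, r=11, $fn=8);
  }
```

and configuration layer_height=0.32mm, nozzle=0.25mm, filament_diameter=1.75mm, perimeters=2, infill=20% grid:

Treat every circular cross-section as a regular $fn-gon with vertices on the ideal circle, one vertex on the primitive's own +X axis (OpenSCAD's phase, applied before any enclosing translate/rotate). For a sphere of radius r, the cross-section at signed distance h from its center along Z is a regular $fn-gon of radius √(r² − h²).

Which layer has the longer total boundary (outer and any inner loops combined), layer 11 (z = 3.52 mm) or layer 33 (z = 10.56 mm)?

Layer 11 (z = 3.52): the r=10 sphere slices to a regular 8-gon of circumradius 7.616 (√(r²−h²) with h=6.48 from center) (perimeter = 2·8·7.616·sin(180°/8) = 46.63 mm); the r=11 cylinder at (16, 6.5) contributes a regular 8-gon of circumradius 11 (perimeter = 2·8·11.000·sin(180°/8) = 67.35 mm); After the difference (first − rest): starting from the r=10 sphere, the r=11 cylinder at (16, 6.5) misses the remaining region (no effect) — boundary = 46.63 mm; (rotated 45° about Z; rotation is an isometry so areas/perimeters/island counts are preserved). So its perimeter = 46.63 mm. Layer 33 (z = 10.56): the sphere: section is a regular 8-gon, circumradius = √(r²−h²) = √(10²−0.56²) = 9.984 (perimeter = 2·8·9.984·sin(180°/8) = 61.13 mm); the cylinder at (16, 6.5) is absent (z outside [-0.5, 4]); Subtracting the remaining from the first: none of the subtracted shapes is present at this height, so the r=10 sphere is unchanged — boundary = 61.13 mm; (rotated 45° about Z; rotation is an isometry so areas/perimeters/island counts are preserved). So its perimeter = 61.13 mm. Layer 33 is larger (61.13 vs 46.63 mm).

layer 33 (z = 10.56 mm)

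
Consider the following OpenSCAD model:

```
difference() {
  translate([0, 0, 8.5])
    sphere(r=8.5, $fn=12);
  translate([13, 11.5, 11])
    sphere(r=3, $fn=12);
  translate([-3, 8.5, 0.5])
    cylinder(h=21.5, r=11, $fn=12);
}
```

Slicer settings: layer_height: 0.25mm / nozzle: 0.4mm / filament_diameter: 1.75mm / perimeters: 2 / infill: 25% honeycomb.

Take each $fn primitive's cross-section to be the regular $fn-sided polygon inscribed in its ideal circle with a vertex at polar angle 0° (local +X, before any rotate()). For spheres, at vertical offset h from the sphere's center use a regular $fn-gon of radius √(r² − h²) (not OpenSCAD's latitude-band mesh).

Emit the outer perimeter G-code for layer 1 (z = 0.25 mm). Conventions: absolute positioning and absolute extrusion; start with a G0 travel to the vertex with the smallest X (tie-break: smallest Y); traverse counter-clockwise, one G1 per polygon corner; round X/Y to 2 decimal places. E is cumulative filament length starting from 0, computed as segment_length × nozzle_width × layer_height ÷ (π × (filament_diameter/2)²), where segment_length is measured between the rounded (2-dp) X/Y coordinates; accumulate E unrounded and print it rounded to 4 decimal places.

At z = 0.25 mm: the sphere: section is a regular 12-gon, circumradius = √(r²−h²) = √(8.5²−8.25²) = 2.046; the sphere at (13, 11.5) does not reach this height (|z−center|=10.750 > r=3); the cylinder at (-3, 8.5) is absent (z outside [0.5, 22]); Subtracting the remaining from the first: none of the subtracted shapes is present at this height, so the r=8.5 sphere is unchanged — 1 connected region. The outline is a single polygon with 12 vertices. Extrusion per mm of travel: 0.4 × 0.25 / (π × 0.875²) = 0.041575. Accumulating E over each segment gives final E = 0.5282.

G0 X-2.05 Y0.00 Z0.25
G1 X-1.77 Y-1.02 E0.0440
G1 X-1.02 Y-1.77 E0.0881
G1 X0.00 Y-2.05 E0.1320
G1 X1.02 Y-1.77 E0.1760
G1 X1.77 Y-1.02 E0.2201
G1 X2.05 Y0.00 E0.2641
G1 X1.77 Y1.02 E0.3081
G1 X1.02 Y1.77 E0.3522
G1 X0.00 Y2.05 E0.3961
G1 X-1.02 Y1.77 E0.4401
G1 X-1.77 Y1.02 E0.4842
G1 X-2.05 Y0.00 E0.5282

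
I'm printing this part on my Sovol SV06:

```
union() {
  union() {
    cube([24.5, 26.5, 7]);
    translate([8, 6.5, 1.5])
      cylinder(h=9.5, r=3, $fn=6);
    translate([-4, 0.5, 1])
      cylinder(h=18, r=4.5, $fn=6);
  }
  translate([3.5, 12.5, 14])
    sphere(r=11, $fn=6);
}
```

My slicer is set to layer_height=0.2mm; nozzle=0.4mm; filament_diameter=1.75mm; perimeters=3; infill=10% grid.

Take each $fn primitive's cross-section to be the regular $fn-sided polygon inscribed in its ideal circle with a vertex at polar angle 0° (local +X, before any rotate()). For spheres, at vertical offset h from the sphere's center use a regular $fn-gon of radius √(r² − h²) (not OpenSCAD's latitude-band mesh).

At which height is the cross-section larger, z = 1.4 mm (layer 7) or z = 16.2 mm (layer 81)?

Layer 7 (z = 1.4): the cube (footprint 24.5×26.5) is included at this height (area 649.25 mm²); the cylinder at (8, 6.5) is absent (z outside [1.5, 11]); the cylinder at (-4, 0.5): section is a regular 6-gon, circumradius r=4.5 (area = (6/2)·4.500²·sin(360°/6) = 52.61 mm²); Merging all regions: the regions partially overlap — summed areas 701.86 mm² minus the doubly-counted overlap 0.39 mm² gives 701.47 mm² — area = 701.47 mm²; the sphere at (3.5, 12.5) does not reach this height (|z−center|=12.600 > r=11); Merging all regions: only the result so far is present, so the union is just that shape — area = 701.47 mm². So its area = 701.47 mm². Layer 81 (z = 16.2): the cube does not reach this height (z outside [0, 7]); the cylinder at (8, 6.5) does not reach this height (z outside [1.5, 11]); the r=4.5 cylinder at (-4, 0.5) contributes a regular 6-gon of circumradius 4.5 (area = (6/2)·4.500²·sin(360°/6) = 52.61 mm²); Merging all regions: only the r=4.5 cylinder at (-4, 0.5) is present, so the union is just that shape — area = 52.61 mm²; the sphere at (3.5, 12.5): section is a regular 6-gon, circumradius = √(r²−h²) = √(11²−2.2²) = 10.778 (area = (6/2)·10.778²·sin(360°/6) = 301.79 mm²); Taking the union: the regions partially overlap — summed areas 354.40 mm² minus the doubly-counted overlap 1.05 mm² gives 353.36 mm² — area = 353.36 mm². So its area = 353.36 mm². Layer 7 is larger (701.47 vs 353.36 mm²).

layer 7 (z = 1.4 mm)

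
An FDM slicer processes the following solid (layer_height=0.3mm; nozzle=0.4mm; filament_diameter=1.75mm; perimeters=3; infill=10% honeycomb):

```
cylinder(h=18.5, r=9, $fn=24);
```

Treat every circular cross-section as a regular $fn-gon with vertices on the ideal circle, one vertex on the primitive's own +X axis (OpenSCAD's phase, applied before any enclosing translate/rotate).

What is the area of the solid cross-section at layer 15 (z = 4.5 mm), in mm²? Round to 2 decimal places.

251.57 mm²

At z = 4.5 mm: the r=9 cylinder contributes a regular 24-gon of circumradius 9 (area = (24/2)·9.000²·sin(360°/24) = 251.57 mm²). Overall, the cross-section is a single solid region. Net area = 251.57 mm².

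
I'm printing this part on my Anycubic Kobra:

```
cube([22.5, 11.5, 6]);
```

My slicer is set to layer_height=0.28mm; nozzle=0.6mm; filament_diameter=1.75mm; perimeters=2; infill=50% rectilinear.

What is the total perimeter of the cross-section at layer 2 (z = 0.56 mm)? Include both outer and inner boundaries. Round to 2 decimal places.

At z = 0.56 mm: the cube is present — its section is the full 22.5×11.5 rectangle (perimeter 68.00 mm). Overall, the cross-section is a single solid region. Total boundary length (outer) = 68.00 mm.

68.00 mm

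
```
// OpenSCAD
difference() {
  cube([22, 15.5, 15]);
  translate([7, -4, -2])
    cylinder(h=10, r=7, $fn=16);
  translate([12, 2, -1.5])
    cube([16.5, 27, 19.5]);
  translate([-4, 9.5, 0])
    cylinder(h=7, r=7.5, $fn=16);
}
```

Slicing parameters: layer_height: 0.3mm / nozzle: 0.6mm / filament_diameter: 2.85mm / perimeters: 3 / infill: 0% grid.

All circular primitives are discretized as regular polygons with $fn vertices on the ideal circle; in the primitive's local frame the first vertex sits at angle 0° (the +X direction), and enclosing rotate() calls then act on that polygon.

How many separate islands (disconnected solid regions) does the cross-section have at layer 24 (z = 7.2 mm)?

1

At z = 7.2 mm: the cube is present — its section is the full 22×15.5 rectangle; the r=7 cylinder at (7, -4) gives a regular 16-gon of circumradius 7 (constant along its height); the 16.5×27 cube at (12, 2) contributes its full rectangle; the cylinder at (-4, 9.5) is absent (z outside [0, 7]); Taking the first minus the rest: starting from the 22×15.5 cube, the r=7 cylinder at (7, -4) partially overlaps it — only the 23.01 mm² overlap (of its 150.01 mm²) is removed, clipping the outline; the 16.5×27 cube at (12, 2) partially overlaps it — only the 135.00 mm² overlap (of its 445.50 mm²) is removed, clipping the outline — 1 connected region. Overall, the cross-section is a single solid region. Island count = 1.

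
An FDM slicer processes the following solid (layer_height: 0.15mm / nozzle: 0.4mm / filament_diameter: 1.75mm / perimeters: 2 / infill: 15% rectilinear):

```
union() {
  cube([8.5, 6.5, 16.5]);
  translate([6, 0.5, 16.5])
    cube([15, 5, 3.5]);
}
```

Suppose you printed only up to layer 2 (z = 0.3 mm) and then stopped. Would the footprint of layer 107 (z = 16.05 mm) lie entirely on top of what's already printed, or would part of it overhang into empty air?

entirely on top

Compare the two slices. At z = 0.3: the cube (footprint 8.5×6.5) is included at this height (area 55.25 mm²); the cube at (6, 0.5) is absent (z outside [16.5, 20]); Combining (union): only the 8.5×6.5 cube is present, so the union is just that shape — area = 55.25 mm². At z = 16.05: the 8.5×6.5 cube contributes its full rectangle (area 55.25 mm²); the cube at (6, 0.5) is not intersected at this z (z outside [16.5, 20]); Merging all regions: only the 8.5×6.5 cube is present, so the union is just that shape — area = 55.25 mm². Checking containment: the cross-section at z = 16.05 is a subset of the cross-section at z = 0.3.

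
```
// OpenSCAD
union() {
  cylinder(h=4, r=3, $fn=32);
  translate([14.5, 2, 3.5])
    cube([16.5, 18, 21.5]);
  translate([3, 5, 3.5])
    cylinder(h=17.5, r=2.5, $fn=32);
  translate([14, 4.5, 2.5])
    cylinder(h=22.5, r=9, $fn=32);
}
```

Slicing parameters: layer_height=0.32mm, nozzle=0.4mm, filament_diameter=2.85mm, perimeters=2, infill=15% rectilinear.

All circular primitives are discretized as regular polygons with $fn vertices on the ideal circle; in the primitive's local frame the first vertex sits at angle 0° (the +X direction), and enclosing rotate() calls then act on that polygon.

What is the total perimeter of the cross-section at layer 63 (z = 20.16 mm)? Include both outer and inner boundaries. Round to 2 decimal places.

At z = 20.16 mm: the cylinder is not intersected at this z (z outside [0, 4]); the cube at (14.5, 2) is present — its section is the full 16.5×18 rectangle (perimeter 69.00 mm); the r=2.5 cylinder at (3, 5) gives a regular 32-gon of circumradius 2.5 (constant along its height) (perimeter = 2·32·2.500·sin(180°/32) = 15.68 mm); the r=9 cylinder at (14, 4.5) gives a regular 32-gon of circumradius 9 (constant along its height) (perimeter = 2·32·9.000·sin(180°/32) = 56.46 mm); Combining (union): the regions partially overlap (shared area 80.39 mm²), so the edge portions inside another operand are dropped and the merged outline is re-measured after clipping — boundary = 100.10 mm. Overall, the cross-section is a single solid region. Total boundary length (outer) = 100.10 mm.

100.10 mm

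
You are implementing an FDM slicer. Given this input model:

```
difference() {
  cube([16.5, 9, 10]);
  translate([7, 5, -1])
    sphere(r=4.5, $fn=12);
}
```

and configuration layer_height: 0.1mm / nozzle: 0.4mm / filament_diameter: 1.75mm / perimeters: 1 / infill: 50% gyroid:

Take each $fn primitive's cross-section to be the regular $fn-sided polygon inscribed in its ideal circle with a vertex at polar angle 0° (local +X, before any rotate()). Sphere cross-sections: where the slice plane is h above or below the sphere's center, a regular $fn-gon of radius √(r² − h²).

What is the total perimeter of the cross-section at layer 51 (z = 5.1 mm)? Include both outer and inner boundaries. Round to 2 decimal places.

At z = 5.1 mm: the cube (footprint 16.5×9) is included at this height (perimeter 51.00 mm); the sphere at (7, 5) does not reach this height (|z−center|=6.100 > r=4.5); Taking the first minus the rest: none of the subtracted shapes is present at this height, so the 16.5×9 cube is unchanged — boundary = 51.00 mm. Overall, the cross-section is a single solid region. Total boundary length (outer) = 51.00 mm.

51.00 mm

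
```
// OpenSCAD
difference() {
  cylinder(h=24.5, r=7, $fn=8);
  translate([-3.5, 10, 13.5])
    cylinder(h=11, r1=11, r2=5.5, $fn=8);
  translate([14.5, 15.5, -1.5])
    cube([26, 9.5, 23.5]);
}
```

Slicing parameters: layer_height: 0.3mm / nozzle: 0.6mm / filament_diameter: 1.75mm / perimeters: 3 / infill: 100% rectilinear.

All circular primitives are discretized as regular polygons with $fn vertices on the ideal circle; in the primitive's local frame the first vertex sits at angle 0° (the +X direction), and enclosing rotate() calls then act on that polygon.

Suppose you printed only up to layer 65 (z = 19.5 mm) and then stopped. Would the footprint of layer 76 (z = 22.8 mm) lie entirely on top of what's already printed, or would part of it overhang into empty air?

Compare the two slices. At z = 19.5: the cylinder: section is a regular 8-gon, circumradius r=7 (area = (8/2)·7.000²·sin(360°/8) = 138.59 mm²); the cone at (-3.5, 10) contributes a regular 8-gon of circumradius 8.000 (interpolated between r1=11 and r2=5.5 at t=0.545) (area = (8/2)·8.000²·sin(360°/8) = 181.02 mm²); the 26×9.5 cube at (14.5, 15.5) contributes its full rectangle (area 247.00 mm²); Taking the first minus the rest: starting from the r=7 cylinder (138.59 mm²), the cone at (-3.5, 10) partially overlaps it — only the 23.96 mm² overlap (of its 181.02 mm²) is removed, clipping the outline; the 26×9.5 cube at (14.5, 15.5) misses the remaining region (no effect) — area = 114.63 mm². At z = 22.8: the r=7 cylinder gives a regular 8-gon of circumradius 7 (constant along its height) (area = (8/2)·7.000²·sin(360°/8) = 138.59 mm²); the cone at (-3.5, 10) contributes a regular 8-gon of circumradius 6.350 (interpolated between r1=11 and r2=5.5 at t=0.845) (area = (8/2)·6.350²·sin(360°/8) = 114.05 mm²); the cube at (14.5, 15.5) is not intersected at this z (z outside [-1.5, 22]); Taking the first minus the rest: starting from the r=7 cylinder (138.59 mm²), the cone at (-3.5, 10) partially overlaps it — only the 10.30 mm² overlap (of its 114.05 mm²) is removed, clipping the outline — area = 128.29 mm². Checking containment: at z = 22.8 the cross-section extends beyond the z = 19.5 cross-section by about 13.65 mm².

part overhangs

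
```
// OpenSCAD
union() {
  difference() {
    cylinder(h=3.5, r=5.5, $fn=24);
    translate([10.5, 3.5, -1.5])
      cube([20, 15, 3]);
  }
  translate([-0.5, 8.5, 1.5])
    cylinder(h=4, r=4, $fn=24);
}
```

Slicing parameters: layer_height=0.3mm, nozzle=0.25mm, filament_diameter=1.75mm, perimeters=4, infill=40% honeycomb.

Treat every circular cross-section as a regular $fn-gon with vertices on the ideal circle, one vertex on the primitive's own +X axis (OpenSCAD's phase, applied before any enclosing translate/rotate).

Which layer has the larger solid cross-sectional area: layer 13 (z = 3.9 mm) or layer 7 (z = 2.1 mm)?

Layer 13 (z = 3.9): the cylinder is not intersected at this z (z outside [0, 3.5]); the cube at (10.5, 3.5) does not reach this height (z outside [-1.5, 1.5]); Subtracting the remaining from the first: the first operand is absent here, so nothing remains; the r=4 cylinder at (-0.5, 8.5) gives a regular 24-gon of circumradius 4 (constant along its height) (area = (24/2)·4.000²·sin(360°/24) = 49.69 mm²); Merging all regions: only the r=4 cylinder at (-0.5, 8.5) is present, so the union is just that shape — area = 49.69 mm². So its area = 49.69 mm². Layer 7 (z = 2.1): the r=5.5 cylinder contributes a regular 24-gon of circumradius 5.5 (area = (24/2)·5.500²·sin(360°/24) = 93.95 mm²); the cube at (10.5, 3.5) is absent (z outside [-1.5, 1.5]); Taking the first minus the rest: none of the subtracted shapes is present at this height, so the r=5.5 cylinder is unchanged — area = 93.95 mm²; the cylinder at (-0.5, 8.5): section is a regular 24-gon, circumradius r=4 (area = (24/2)·4.000²·sin(360°/24) = 49.69 mm²); Taking the union: the regions partially overlap — summed areas 143.64 mm² minus the doubly-counted overlap 2.53 mm² gives 141.12 mm² — area = 141.12 mm². So its area = 141.12 mm². Layer 7 is larger (141.12 vs 49.69 mm²).

layer 7 (z = 2.1 mm)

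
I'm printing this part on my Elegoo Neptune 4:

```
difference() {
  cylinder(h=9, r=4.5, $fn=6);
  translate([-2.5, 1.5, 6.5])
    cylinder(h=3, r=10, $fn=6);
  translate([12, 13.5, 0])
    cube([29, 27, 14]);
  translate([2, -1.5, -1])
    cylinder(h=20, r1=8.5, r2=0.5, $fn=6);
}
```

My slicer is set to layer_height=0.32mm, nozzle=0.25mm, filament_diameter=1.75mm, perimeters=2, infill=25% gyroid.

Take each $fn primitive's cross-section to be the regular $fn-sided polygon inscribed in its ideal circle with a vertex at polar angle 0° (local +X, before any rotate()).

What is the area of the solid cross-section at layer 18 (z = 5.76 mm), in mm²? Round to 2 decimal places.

At z = 5.76 mm: the r=4.5 cylinder contributes a regular 6-gon of circumradius 4.5 (area = (6/2)·4.500²·sin(360°/6) = 52.61 mm²); the cylinder at (-2.5, 1.5) does not reach this height (z outside [6.5, 9.5]); the cube at (12, 13.5) is present — its section is the full 29×27 rectangle (area 783.00 mm²); the cone at (2, -1.5): at t=0.338 of its height the radius interpolates to r₁+(r₂−r₁)t = 5.796, giving a regular 6-gon of that circumradius (area = (6/2)·5.796²·sin(360°/6) = 87.28 mm²); Taking the first minus the rest: starting from the r=4.5 cylinder (52.61 mm²), the 29×27 cube at (12, 13.5) misses the remaining region (no effect); the cone at (2, -1.5) partially overlaps it — only the 44.24 mm² overlap (of its 87.28 mm²) is removed, clipping the outline — area = 8.37 mm². Overall, the cross-section is a single solid region. Net area = 8.37 mm².

8.37 mm²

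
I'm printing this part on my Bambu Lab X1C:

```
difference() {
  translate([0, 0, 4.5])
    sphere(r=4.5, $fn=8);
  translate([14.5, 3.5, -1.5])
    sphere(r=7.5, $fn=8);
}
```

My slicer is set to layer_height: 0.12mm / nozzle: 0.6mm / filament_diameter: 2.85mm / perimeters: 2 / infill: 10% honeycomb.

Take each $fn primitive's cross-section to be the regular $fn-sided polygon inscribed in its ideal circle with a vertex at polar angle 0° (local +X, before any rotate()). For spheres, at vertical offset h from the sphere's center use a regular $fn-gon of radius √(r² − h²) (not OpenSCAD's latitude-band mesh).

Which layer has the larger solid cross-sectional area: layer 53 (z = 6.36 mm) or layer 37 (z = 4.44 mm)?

layer 37 (z = 4.44 mm)

Layer 53 (z = 6.36): the r=4.5 sphere contributes a regular 8-gon of circumradius √(4.5²−1.86²) = 4.098 (area = (8/2)·4.098²·sin(360°/8) = 47.49 mm²); the sphere at (14.5, 3.5) is not intersected at this z (|z−center|=7.860 > r=7.5); Taking the first minus the rest: none of the subtracted shapes is present at this height, so the r=4.5 sphere is unchanged — area = 47.49 mm². So its area = 47.49 mm². Layer 37 (z = 4.44): the r=4.5 sphere slices to a regular 8-gon of circumradius 4.500 (√(r²−h²) with h=0.06 from center) (area = (8/2)·4.500²·sin(360°/8) = 57.27 mm²); the r=7.5 sphere at (14.5, 3.5) contributes a regular 8-gon of circumradius √(7.5²−5.94²) = 4.579 (area = (8/2)·4.579²·sin(360°/8) = 59.30 mm²); Subtracting the remaining from the first: starting from the r=4.5 sphere (57.27 mm²), the r=7.5 sphere at (14.5, 3.5) misses the remaining region (no effect) — area = 57.27 mm². So its area = 57.27 mm². Layer 37 is larger (57.27 vs 47.49 mm²).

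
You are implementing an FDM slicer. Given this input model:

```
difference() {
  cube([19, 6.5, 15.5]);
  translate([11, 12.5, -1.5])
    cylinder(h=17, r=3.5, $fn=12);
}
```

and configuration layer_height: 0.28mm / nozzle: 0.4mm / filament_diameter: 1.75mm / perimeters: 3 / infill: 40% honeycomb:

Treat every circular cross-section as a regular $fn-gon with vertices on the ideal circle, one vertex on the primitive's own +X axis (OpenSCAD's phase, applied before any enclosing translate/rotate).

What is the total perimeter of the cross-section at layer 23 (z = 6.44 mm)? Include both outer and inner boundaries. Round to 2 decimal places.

51.00 mm

At z = 6.44 mm: the cube is present — its section is the full 19×6.5 rectangle (perimeter 51.00 mm); the r=3.5 cylinder at (11, 12.5) contributes a regular 12-gon of circumradius 3.5 (perimeter = 2·12·3.500·sin(180°/12) = 21.74 mm); Taking the first minus the rest: starting from the 19×6.5 cube, the r=3.5 cylinder at (11, 12.5) misses the remaining region (no effect) — boundary = 51.00 mm. Overall, the cross-section is a single solid region. Total boundary length (outer) = 51.00 mm.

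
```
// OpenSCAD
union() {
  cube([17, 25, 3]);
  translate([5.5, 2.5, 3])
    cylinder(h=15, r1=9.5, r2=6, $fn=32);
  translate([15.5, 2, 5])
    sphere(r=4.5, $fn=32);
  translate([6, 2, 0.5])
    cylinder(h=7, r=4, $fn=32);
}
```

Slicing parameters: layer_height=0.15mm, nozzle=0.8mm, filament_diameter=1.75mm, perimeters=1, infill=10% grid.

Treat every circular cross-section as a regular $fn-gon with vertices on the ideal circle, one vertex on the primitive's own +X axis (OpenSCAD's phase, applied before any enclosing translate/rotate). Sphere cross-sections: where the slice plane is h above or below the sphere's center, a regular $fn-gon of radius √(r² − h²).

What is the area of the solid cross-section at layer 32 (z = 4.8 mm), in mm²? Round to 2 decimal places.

300.32 mm²

At z = 4.8 mm: the cube does not reach this height (z outside [0, 3]); the cone at (5.5, 2.5): at t=0.120 of its height the radius interpolates to r₁+(r₂−r₁)t = 9.080, giving a regular 32-gon of that circumradius (area = (32/2)·9.080²·sin(360°/32) = 257.35 mm²); the sphere at (15.5, 2): section is a regular 32-gon, circumradius = √(r²−h²) = √(4.5²−0.2²) = 4.496 (area = (32/2)·4.496²·sin(360°/32) = 63.08 mm²); the r=4 cylinder at (6, 2) contributes a regular 32-gon of circumradius 4 (area = (32/2)·4.000²·sin(360°/32) = 49.94 mm²); Combining (union): the regions partially overlap — summed areas 370.38 mm² minus the doubly-counted overlap 70.06 mm² gives 300.32 mm² — area = 300.32 mm². Overall, the cross-section is a single solid region. Net area = 300.32 mm².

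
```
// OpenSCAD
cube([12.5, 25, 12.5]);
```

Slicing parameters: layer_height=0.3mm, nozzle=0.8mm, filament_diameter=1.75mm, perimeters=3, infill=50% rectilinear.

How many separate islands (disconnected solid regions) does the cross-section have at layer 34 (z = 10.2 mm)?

1

At z = 10.2 mm: the 12.5×25 cube contributes its full rectangle. Overall, the cross-section is a single solid region. Island count = 1.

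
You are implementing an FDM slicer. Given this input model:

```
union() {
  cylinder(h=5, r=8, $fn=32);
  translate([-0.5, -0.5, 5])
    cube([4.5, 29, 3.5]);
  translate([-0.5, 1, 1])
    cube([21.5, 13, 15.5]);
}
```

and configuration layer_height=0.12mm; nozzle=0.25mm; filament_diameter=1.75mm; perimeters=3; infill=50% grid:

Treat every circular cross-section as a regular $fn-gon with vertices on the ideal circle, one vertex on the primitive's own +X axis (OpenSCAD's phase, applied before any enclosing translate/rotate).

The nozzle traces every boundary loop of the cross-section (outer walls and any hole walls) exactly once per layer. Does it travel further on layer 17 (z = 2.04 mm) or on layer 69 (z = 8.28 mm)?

layer 69 (z = 8.28 mm)

Layer 17 (z = 2.04): the r=8 cylinder contributes a regular 32-gon of circumradius 8 (perimeter = 2·32·8.000·sin(180°/32) = 50.18 mm); the cube at (-0.5, -0.5) is absent (z outside [5, 8.5]); the cube at (-0.5, 1) is present — its section is the full 21.5×13 rectangle (perimeter 69.00 mm); Combining (union): the regions partially overlap (shared area 45.48 mm²), so the edge portions inside another operand are dropped and the merged outline is re-measured after clipping — boundary = 91.79 mm. So its perimeter = 91.79 mm. Layer 69 (z = 8.28): the cylinder is not intersected at this z (z outside [0, 5]); the 4.5×29 cube at (-0.5, -0.5) contributes its full rectangle (perimeter 67.00 mm); the cube at (-0.5, 1) (footprint 21.5×13) is included at this height (perimeter 69.00 mm); Taking the union: the regions partially overlap (shared area 58.50 mm²), so the edge portions inside another operand are dropped and the merged outline is re-measured after clipping — boundary = 101.00 mm. So its perimeter = 101.00 mm. Layer 69 is larger (101.00 vs 91.79 mm).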